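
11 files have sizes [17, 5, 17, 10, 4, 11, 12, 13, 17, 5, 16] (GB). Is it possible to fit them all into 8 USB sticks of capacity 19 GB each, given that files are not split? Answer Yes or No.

A valid assignment using 8 USB sticks:
  USB stick 1: 17 = 17
  USB stick 2: 17 = 17
  USB stick 3: 17 = 17
  USB stick 4: 16 = 16
  USB stick 5: 13 + 5 = 18
  USB stick 6: 12 + 5 = 17
  USB stick 7: 11 + 4 = 15
  USB stick 8: 10 = 10
Every load is within 19 GB, so 8 USB sticks suffice.

Yes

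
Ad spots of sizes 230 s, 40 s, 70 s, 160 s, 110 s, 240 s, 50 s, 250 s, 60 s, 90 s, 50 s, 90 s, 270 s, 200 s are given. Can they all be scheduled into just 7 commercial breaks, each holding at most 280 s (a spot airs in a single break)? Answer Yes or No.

Total = 1910 s; ⌈1910/280⌉ = 7.
The bound of 7 does not rule out 7, but exhaustive search shows no assignment into 7 commercial breaks of capacity 280 s exists — the minimum is 8.

No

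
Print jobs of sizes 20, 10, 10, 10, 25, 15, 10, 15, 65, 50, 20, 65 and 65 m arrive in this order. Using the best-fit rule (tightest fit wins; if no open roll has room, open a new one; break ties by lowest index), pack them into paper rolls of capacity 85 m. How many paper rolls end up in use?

  20 → roll 1 (new)  [load 20/85]
  10 → roll 1  [load 30/85]
  10 → roll 1  [load 40/85]
  10 → roll 1  [load 50/85]
  25 → roll 1  [load 75/85]
  15 → roll 2 (new)  [load 15/85]
  10 → roll 1  [load 85/85]
  15 → roll 2  [load 30/85]
  65 → roll 3 (new)  [load 65/85]
  50 → roll 2  [load 80/85]
  20 → roll 3  [load 85/85]
  65 → roll 4 (new)  [load 65/85]
  65 → roll 5 (new)  [load 65/85]
5 paper rolls opened.

5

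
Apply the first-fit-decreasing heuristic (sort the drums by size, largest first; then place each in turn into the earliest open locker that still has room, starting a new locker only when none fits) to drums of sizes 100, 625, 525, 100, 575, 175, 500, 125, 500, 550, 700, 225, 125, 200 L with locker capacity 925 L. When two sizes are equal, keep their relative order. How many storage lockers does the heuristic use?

Sorted descending: 700, 625, 575, 550, 525, 500, 500, 225, 200, 175, 125, 125, 100, 100.
  700 → locker 1 (new)  [load 700/925]
  625 → locker 2 (new)  [load 625/925]
  575 → locker 3 (new)  [load 575/925]
  550 → locker 4 (new)  [load 550/925]
  525 → locker 5 (new)  [load 525/925]
  500 → locker 6 (new)  [load 500/925]
  500 → locker 7 (new)  [load 500/925]
  225 → locker 1  [load 925/925]
  200 → locker 2  [load 825/925]
  175 → locker 3  [load 750/925]
  125 → locker 3  [load 875/925]
  125 → locker 4  [load 675/925]
  100 → locker 2  [load 925/925]
  100 → locker 4  [load 775/925]
7 storage lockers opened.

7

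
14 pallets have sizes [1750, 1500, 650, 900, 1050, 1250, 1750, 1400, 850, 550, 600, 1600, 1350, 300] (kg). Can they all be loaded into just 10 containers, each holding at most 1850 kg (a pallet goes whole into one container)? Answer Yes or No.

A valid assignment using 10 containers:
  container 1: 1750 = 1750
  container 2: 1750 = 1750
  container 3: 1600 = 1600
  container 4: 1500 + 300 = 1800
  container 5: 1400 = 1400
  container 6: 1350 = 1350
  container 7: 1250 + 600 = 1850
  container 8: 1050 + 650 = 1700
  container 9: 900 + 850 = 1750
  container 10: 550 = 550
Every load is within 1850 kg, so 10 containers suffice.

Yes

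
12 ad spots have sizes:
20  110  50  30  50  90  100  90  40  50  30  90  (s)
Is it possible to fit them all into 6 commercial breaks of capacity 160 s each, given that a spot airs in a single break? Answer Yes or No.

A valid assignment using 5 commercial breaks:
  break 1: 110 + 50 = 160
  break 2: 100 + 50 = 150
  break 3: 90 + 50 + 20 = 160
  break 4: 90 + 40 + 30 = 160
  break 5: 90 + 30 = 120
That uses only 5 ≤ 6, so 6 commercial breaks are enough.

Yes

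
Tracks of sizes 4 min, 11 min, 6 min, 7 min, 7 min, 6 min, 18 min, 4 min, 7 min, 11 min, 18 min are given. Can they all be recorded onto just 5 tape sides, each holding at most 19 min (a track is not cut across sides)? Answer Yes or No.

Total = 99 min; ⌈99/19⌉ = 6.
At least 6 tape sides are required, but only 5 are allowed.

No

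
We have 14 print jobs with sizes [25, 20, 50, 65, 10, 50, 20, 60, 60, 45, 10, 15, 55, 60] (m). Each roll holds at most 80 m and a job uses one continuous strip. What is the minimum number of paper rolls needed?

Total = 65 + 60 + 60 + 60 + 55 + 50 + 50 + 45 + 25 + 20 + 20 + 15 + 10 + 10 = 545 m.
Lower bound: ⌈545/80⌉ = 7 paper rolls.
Also, 8 print jobs each exceed 40 m, and no two of those can share a roll, so at least 8 paper rolls are needed.
A packing using 8 paper rolls:
  roll 1: 65 + 15 = 80
  roll 2: 60 + 20 = 80
  roll 3: 60 + 20 = 80
  roll 4: 60 + 10 + 10 = 80
  roll 5: 55 + 25 = 80
  roll 6: 50 = 50
  roll 7: 50 = 50
  roll 8: 45 = 45
This matches the lower bound, so 8 is optimal.

8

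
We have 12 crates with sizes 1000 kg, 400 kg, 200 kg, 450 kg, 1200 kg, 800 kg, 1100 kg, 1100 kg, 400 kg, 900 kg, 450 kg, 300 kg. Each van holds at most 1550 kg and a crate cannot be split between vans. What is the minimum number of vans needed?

Total = 1200 + 1100 + 1100 + 1000 + 900 + 800 + 450 + 450 + 400 + 400 + 300 + 200 = 8300 kg.
Lower bound: ⌈8300/1550⌉ = 6 vans.
A packing using 6 vans:
  van 1: 1200 + 300 = 1500
  van 2: 1100 + 450 = 1550
  van 3: 1100 + 450 = 1550
  van 4: 1000 + 400 = 1400
  van 5: 900 + 400 + 200 = 1500
  van 6: 800 = 800
This matches the lower bound, so 6 is optimal.

6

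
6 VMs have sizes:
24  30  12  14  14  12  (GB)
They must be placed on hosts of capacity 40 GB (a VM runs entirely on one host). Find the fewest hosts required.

3

Total = 30 + 24 + 14 + 14 + 12 + 12 = 106 GB.
Lower bound: ⌈106/40⌉ = 3 hosts.
A packing using 3 hosts:
  host 1: 30 = 30
  host 2: 24 + 14 = 38
  host 3: 14 + 12 + 12 = 38
This matches the lower bound, so 3 is optimal.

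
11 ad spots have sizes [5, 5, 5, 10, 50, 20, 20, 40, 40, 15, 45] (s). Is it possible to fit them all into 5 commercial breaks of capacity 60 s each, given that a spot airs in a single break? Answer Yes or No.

Yes

A valid assignment using 5 commercial breaks:
  break 1: 50 + 10 = 60
  break 2: 45 + 15 = 60
  break 3: 40 + 20 = 60
  break 4: 40 + 20 = 60
  break 5: 5 + 5 + 5 = 15
Every load is within 60 s, so 5 commercial breaks suffice.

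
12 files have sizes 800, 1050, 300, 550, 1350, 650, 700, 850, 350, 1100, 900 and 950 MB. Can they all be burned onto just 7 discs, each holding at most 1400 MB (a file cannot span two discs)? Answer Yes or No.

Total = 9550 MB; ⌈9550/1400⌉ = 7.
The bound of 7 does not rule out 7, but exhaustive search shows no assignment into 7 discs of capacity 1400 MB exists — the minimum is 8.

No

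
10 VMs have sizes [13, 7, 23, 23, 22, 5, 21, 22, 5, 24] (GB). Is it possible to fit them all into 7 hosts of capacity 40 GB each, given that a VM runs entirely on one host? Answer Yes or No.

A valid assignment using 6 hosts:
  host 1: 24 + 13 = 37
  host 2: 23 + 7 + 5 + 5 = 40
  host 3: 23 = 23
  host 4: 22 = 22
  host 5: 22 = 22
  host 6: 21 = 21
That uses only 6 ≤ 7, so 7 hosts are enough.

Yes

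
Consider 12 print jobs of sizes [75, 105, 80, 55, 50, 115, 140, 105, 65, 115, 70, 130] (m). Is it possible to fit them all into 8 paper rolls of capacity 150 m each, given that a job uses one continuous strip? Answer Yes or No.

Total = 1105 m; ⌈1105/150⌉ = 8.
The bound of 8 does not rule out 8, but exhaustive search shows no assignment into 8 paper rolls of capacity 150 m exists — the minimum is 9.

No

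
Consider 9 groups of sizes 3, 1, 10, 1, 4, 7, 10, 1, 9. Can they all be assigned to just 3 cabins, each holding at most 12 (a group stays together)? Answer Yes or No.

No

Total = 46; ⌈46/12⌉ = 4.
At least 4 cabins are required, but only 3 are allowed.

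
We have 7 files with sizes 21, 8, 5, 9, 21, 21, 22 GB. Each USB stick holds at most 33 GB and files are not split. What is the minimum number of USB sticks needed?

Total = 22 + 21 + 21 + 21 + 9 + 8 + 5 = 107 GB.
Lower bound: ⌈107/33⌉ = 4 USB sticks.
A packing using 4 USB sticks:
  USB stick 1: 22 + 9 = 31
  USB stick 2: 21 + 8 = 29
  USB stick 3: 21 + 5 = 26
  USB stick 4: 21 = 21
This matches the lower bound, so 4 is optimal.

4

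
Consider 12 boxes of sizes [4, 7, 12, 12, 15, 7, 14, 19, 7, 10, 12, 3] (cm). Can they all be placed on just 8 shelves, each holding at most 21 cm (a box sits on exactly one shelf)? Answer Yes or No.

A valid assignment using 7 shelves:
  shelf 1: 19 = 19
  shelf 2: 15 + 4 = 19
  shelf 3: 14 + 7 = 21
  shelf 4: 12 + 7 = 19
  shelf 5: 12 + 7 = 19
  shelf 6: 12 + 3 = 15
  shelf 7: 10 = 10
That uses only 7 ≤ 8, so 8 shelves are enough.

Yes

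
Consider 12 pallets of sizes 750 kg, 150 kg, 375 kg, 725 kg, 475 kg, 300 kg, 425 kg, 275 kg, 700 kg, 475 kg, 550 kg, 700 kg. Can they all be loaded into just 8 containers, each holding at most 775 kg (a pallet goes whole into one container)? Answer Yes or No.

Total = 5900 kg; ⌈5900/775⌉ = 8.
The bound of 8 does not rule out 8, but exhaustive search shows no assignment into 8 containers of capacity 775 kg exists — the minimum is 9.

No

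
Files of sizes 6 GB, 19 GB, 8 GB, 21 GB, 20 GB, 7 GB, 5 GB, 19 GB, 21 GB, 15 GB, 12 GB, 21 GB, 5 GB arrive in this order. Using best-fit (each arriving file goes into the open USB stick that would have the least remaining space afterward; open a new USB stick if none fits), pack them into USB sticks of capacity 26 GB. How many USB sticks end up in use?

  6 → USB stick 1 (new)  [load 6/26]
  19 → USB stick 1  [load 25/26]
  8 → USB stick 2 (new)  [load 8/26]
  21 → USB stick 3 (new)  [load 21/26]
  20 → USB stick 4 (new)  [load 20/26]
  7 → USB stick 2  [load 15/26]
  5 → USB stick 3  [load 26/26]
  19 → USB stick 5 (new)  [load 19/26]
  21 → USB stick 6 (new)  [load 21/26]
  15 → USB stick 7 (new)  [load 15/26]
  12 → USB stick 8 (new)  [load 12/26]
  21 → USB stick 9 (new)  [load 21/26]
  5 → USB stick 6  [load 26/26]
9 USB sticks opened.

9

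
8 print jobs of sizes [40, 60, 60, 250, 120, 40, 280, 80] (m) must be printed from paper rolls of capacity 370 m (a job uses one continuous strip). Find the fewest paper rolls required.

3

Total = 280 + 250 + 120 + 80 + 60 + 60 + 40 + 40 = 930 m.
Lower bound: ⌈930/370⌉ = 3 paper rolls.
A packing using 3 paper rolls:
  roll 1: 280 + 80 = 360
  roll 2: 250 + 120 = 370
  roll 3: 60 + 60 + 40 + 40 = 200
This matches the lower bound, so 3 is optimal.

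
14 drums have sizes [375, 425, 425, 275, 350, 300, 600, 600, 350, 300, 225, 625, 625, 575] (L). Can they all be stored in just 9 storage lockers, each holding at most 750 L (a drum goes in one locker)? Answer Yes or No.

No

Total = 6050 L; ⌈6050/750⌉ = 9.
The bound of 9 does not rule out 9, but exhaustive search shows no assignment into 9 storage lockers of capacity 750 L exists — the minimum is 10.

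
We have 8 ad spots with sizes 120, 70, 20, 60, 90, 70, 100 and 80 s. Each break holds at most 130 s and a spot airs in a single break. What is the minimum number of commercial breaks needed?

Total = 120 + 100 + 90 + 80 + 70 + 70 + 60 + 20 = 610 s.
Lower bound: ⌈610/130⌉ = 5 commercial breaks.
Also, 6 ad spots each exceed 65 s, and no two of those can share a break, so at least 6 commercial breaks are needed.
A packing using 6 commercial breaks:
  break 1: 120 = 120
  break 2: 100 + 20 = 120
  break 3: 90 = 90
  break 4: 80 = 80
  break 5: 70 + 60 = 130
  break 6: 70 = 70
This matches the lower bound, so 6 is optimal.

6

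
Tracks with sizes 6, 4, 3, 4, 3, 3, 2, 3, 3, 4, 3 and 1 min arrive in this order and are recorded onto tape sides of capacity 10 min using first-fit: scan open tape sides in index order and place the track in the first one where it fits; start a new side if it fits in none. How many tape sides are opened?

4

  6 → side 1 (new)  [load 6/10]
  4 → side 1  [load 10/10]
  3 → side 2 (new)  [load 3/10]
  4 → side 2  [load 7/10]
  3 → side 2  [load 10/10]
  3 → side 3 (new)  [load 3/10]
  2 → side 3  [load 5/10]
  3 → side 3  [load 8/10]
  3 → side 4 (new)  [load 3/10]
  4 → side 4  [load 7/10]
  3 → side 4  [load 10/10]
  1 → side 3  [load 9/10]
4 tape sides opened.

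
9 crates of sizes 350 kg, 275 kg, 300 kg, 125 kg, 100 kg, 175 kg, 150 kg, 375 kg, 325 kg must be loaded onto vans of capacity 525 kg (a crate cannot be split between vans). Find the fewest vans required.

Total = 375 + 350 + 325 + 300 + 275 + 175 + 150 + 125 + 100 = 2175 kg.
Lower bound: ⌈2175/525⌉ = 5 vans.
A packing using 5 vans:
  van 1: 375 + 150 = 525
  van 2: 350 + 175 = 525
  van 3: 325 + 125 = 450
  van 4: 300 + 100 = 400
  van 5: 275 = 275
This matches the lower bound, so 5 is optimal.

5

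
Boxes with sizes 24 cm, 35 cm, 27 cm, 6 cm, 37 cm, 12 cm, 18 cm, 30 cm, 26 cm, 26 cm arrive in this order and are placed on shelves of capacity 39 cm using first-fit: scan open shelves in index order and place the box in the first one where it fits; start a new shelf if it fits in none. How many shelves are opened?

8

  24 → shelf 1 (new)  [load 24/39]
  35 → shelf 2 (new)  [load 35/39]
  27 → shelf 3 (new)  [load 27/39]
  6 → shelf 1  [load 30/39]
  37 → shelf 4 (new)  [load 37/39]
  12 → shelf 3  [load 39/39]
  18 → shelf 5 (new)  [load 18/39]
  30 → shelf 6 (new)  [load 30/39]
  26 → shelf 7 (new)  [load 26/39]
  26 → shelf 8 (new)  [load 26/39]
8 shelves opened.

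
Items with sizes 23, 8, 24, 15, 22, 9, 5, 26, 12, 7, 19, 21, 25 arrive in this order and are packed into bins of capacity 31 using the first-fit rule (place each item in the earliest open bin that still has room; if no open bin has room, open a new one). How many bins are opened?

8

  23 → bin 1 (new)  [load 23/31]
  8 → bin 1  [load 31/31]
  24 → bin 2 (new)  [load 24/31]
  15 → bin 3 (new)  [load 15/31]
  22 → bin 4 (new)  [load 22/31]
  9 → bin 3  [load 24/31]
  5 → bin 2  [load 29/31]
  26 → bin 5 (new)  [load 26/31]
  12 → bin 6 (new)  [load 12/31]
  7 → bin 3  [load 31/31]
  19 → bin 6  [load 31/31]
  21 → bin 7 (new)  [load 21/31]
  25 → bin 8 (new)  [load 25/31]
8 bins opened.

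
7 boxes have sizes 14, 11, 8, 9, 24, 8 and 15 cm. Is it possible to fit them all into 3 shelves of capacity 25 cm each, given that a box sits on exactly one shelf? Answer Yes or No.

No

Total = 89 cm; ⌈89/25⌉ = 4.
At least 4 shelves are required, but only 3 are allowed.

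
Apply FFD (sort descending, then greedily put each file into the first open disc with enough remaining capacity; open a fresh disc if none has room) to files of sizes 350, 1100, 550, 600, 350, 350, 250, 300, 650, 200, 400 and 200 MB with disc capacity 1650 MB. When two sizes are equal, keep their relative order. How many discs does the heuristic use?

Sorted descending: 1100, 650, 600, 550, 400, 350, 350, 350, 300, 250, 200, 200.
  1100 → disc 1 (new)  [load 1100/1650]
  650 → disc 2 (new)  [load 650/1650]
  600 → disc 2  [load 1250/1650]
  550 → disc 1  [load 1650/1650]
  400 → disc 2  [load 1650/1650]
  350 → disc 3 (new)  [load 350/1650]
  350 → disc 3  [load 700/1650]
  350 → disc 3  [load 1050/1650]
  300 → disc 3  [load 1350/1650]
  250 → disc 3  [load 1600/1650]
  200 → disc 4 (new)  [load 200/1650]
  200 → disc 4  [load 400/1650]
4 discs opened.

4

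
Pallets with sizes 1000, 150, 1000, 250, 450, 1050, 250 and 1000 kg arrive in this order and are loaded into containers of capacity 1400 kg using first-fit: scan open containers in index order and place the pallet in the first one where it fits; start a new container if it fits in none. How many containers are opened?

  1000 → container 1 (new)  [load 1000/1400]
  150 → container 1  [load 1150/1400]
  1000 → container 2 (new)  [load 1000/1400]
  250 → container 1  [load 1400/1400]
  450 → container 3 (new)  [load 450/1400]
  1050 → container 4 (new)  [load 1050/1400]
  250 → container 2  [load 1250/1400]
  1000 → container 5 (new)  [load 1000/1400]
5 containers opened.

5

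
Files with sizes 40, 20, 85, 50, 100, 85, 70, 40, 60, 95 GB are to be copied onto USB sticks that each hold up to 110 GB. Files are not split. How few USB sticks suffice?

Total = 100 + 95 + 85 + 85 + 70 + 60 + 50 + 40 + 40 + 20 = 645 GB.
Lower bound: ⌈645/110⌉ = 6 USB sticks.
A packing using 7 USB sticks:
  USB stick 1: 100 = 100
  USB stick 2: 95 = 95
  USB stick 3: 85 + 20 = 105
  USB stick 4: 85 = 85
  USB stick 5: 70 + 40 = 110
  USB stick 6: 60 + 50 = 110
  USB stick 7: 40 = 40
No arrangement into 6 USB sticks stays within capacity, so 7 is optimal.

7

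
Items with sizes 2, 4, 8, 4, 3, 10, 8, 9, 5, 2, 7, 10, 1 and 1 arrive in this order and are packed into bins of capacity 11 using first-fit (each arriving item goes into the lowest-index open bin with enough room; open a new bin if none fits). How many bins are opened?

8

  2 → bin 1 (new)  [load 2/11]
  4 → bin 1  [load 6/11]
  8 → bin 2 (new)  [load 8/11]
  4 → bin 1  [load 10/11]
  3 → bin 2  [load 11/11]
  10 → bin 3 (new)  [load 10/11]
  8 → bin 4 (new)  [load 8/11]
  9 → bin 5 (new)  [load 9/11]
  5 → bin 6 (new)  [load 5/11]
  2 → bin 4  [load 10/11]
  7 → bin 7 (new)  [load 7/11]
  10 → bin 8 (new)  [load 10/11]
  1 → bin 1  [load 11/11]
  1 → bin 3  [load 11/11]
8 bins opened.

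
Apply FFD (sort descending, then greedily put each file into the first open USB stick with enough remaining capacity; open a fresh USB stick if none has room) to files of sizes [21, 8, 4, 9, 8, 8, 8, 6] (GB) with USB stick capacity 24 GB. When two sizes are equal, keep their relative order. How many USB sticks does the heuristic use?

Sorted descending: 21, 9, 8, 8, 8, 8, 6, 4.
  21 → USB stick 1 (new)  [load 21/24]
  9 → USB stick 2 (new)  [load 9/24]
  8 → USB stick 2  [load 17/24]
  8 → USB stick 3 (new)  [load 8/24]
  8 → USB stick 3  [load 16/24]
  8 → USB stick 3  [load 24/24]
  6 → USB stick 2  [load 23/24]
  4 → USB stick 4 (new)  [load 4/24]
4 USB sticks opened.

4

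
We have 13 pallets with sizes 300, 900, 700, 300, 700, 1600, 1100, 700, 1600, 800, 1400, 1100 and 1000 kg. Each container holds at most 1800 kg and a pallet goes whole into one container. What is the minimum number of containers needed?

Total = 1600 + 1600 + 1400 + 1100 + 1100 + 1000 + 900 + 800 + 700 + 700 + 700 + 300 + 300 = 12200 kg.
Lower bound: ⌈12200/1800⌉ = 7 containers.
A packing using 8 containers:
  container 1: 1600 = 1600
  container 2: 1600 = 1600
  container 3: 1400 + 300 = 1700
  container 4: 1100 + 700 = 1800
  container 5: 1100 + 700 = 1800
  container 6: 1000 + 800 = 1800
  container 7: 900 + 700 = 1600
  container 8: 300 = 300
No arrangement into 7 containers stays within capacity, so 8 is optimal.

8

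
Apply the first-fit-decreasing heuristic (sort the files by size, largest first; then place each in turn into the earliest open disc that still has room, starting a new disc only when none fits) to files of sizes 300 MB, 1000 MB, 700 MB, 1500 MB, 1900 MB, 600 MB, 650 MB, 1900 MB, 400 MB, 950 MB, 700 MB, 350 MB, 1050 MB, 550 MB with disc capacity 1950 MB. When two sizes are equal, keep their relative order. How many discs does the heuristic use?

Sorted descending: 1900, 1900, 1500, 1050, 1000, 950, 700, 700, 650, 600, 550, 400, 350, 300.
  1900 → disc 1 (new)  [load 1900/1950]
  1900 → disc 2 (new)  [load 1900/1950]
  1500 → disc 3 (new)  [load 1500/1950]
  1050 → disc 4 (new)  [load 1050/1950]
  1000 → disc 5 (new)  [load 1000/1950]
  950 → disc 5  [load 1950/1950]
  700 → disc 4  [load 1750/1950]
  700 → disc 6 (new)  [load 700/1950]
  650 → disc 6  [load 1350/1950]
  600 → disc 6  [load 1950/1950]
  550 → disc 7 (new)  [load 550/1950]
  400 → disc 3  [load 1900/1950]
  350 → disc 7  [load 900/1950]
  300 → disc 7  [load 1200/1950]
7 discs opened.

7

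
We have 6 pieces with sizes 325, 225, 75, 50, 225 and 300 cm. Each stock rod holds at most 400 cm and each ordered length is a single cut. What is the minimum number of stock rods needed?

Total = 325 + 300 + 225 + 225 + 75 + 50 = 1200 cm.
Lower bound: ⌈1200/400⌉ = 3 stock rods.
Also, 4 pieces each exceed 200 cm, and no two of those can share a stock rod, so at least 4 stock rods are needed.
A packing using 4 stock rods:
  stock rod 1: 325 + 75 = 400
  stock rod 2: 300 + 50 = 350
  stock rod 3: 225 = 225
  stock rod 4: 225 = 225
This matches the lower bound, so 4 is optimal.

4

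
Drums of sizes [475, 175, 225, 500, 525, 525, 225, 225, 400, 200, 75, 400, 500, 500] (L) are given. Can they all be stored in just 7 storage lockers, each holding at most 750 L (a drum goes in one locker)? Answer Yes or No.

Total = 4950 L; ⌈4950/750⌉ = 7.
8 drums each exceed half the capacity and cannot share a locker, forcing at least 8 storage lockers.
At least 8 storage lockers are required, but only 7 are allowed.

No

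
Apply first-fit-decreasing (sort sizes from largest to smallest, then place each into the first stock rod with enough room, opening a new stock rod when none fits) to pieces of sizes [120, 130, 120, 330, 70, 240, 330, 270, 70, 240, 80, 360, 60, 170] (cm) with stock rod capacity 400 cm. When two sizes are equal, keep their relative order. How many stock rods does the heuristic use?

Sorted descending: 360, 330, 330, 270, 240, 240, 170, 130, 120, 120, 80, 70, 70, 60.
  360 → stock rod 1 (new)  [load 360/400]
  330 → stock rod 2 (new)  [load 330/400]
  330 → stock rod 3 (new)  [load 330/400]
  270 → stock rod 4 (new)  [load 270/400]
  240 → stock rod 5 (new)  [load 240/400]
  240 → stock rod 6 (new)  [load 240/400]
  170 → stock rod 7 (new)  [load 170/400]
  130 → stock rod 4  [load 400/400]
  120 → stock rod 5  [load 360/400]
  120 → stock rod 6  [load 360/400]
  80 → stock rod 7  [load 250/400]
  70 → stock rod 2  [load 400/400]
  70 → stock rod 3  [load 400/400]
  60 → stock rod 7  [load 310/400]
7 stock rods opened.

7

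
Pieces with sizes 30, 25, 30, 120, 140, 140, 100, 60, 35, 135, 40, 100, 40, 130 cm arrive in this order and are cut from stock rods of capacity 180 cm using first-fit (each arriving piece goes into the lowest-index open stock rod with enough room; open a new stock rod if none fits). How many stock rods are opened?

8

  30 → stock rod 1 (new)  [load 30/180]
  25 → stock rod 1  [load 55/180]
  30 → stock rod 1  [load 85/180]
  120 → stock rod 2 (new)  [load 120/180]
  140 → stock rod 3 (new)  [load 140/180]
  140 → stock rod 4 (new)  [load 140/180]
  100 → stock rod 5 (new)  [load 100/180]
  60 → stock rod 1  [load 145/180]
  35 → stock rod 1  [load 180/180]
  135 → stock rod 6 (new)  [load 135/180]
  40 → stock rod 2  [load 160/180]
  100 → stock rod 7 (new)  [load 100/180]
  40 → stock rod 3  [load 180/180]
  130 → stock rod 8 (new)  [load 130/180]
8 stock rods opened.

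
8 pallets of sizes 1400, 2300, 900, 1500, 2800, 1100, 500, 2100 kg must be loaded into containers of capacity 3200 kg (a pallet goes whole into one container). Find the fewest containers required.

Total = 2800 + 2300 + 2100 + 1500 + 1400 + 1100 + 900 + 500 = 12600 kg.
Lower bound: ⌈12600/3200⌉ = 4 containers.
A packing using 5 containers:
  container 1: 2800 = 2800
  container 2: 2300 + 900 = 3200
  container 3: 2100 + 1100 = 3200
  container 4: 1500 + 1400 = 2900
  container 5: 500 = 500
No arrangement into 4 containers stays within capacity, so 5 is optimal.

5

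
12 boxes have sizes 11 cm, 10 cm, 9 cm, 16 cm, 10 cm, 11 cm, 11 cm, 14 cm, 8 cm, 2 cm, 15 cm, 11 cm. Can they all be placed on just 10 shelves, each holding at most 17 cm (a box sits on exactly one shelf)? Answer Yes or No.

Yes

A valid assignment using 10 shelves:
  shelf 1: 16 = 16
  shelf 2: 15 + 2 = 17
  shelf 3: 14 = 14
  shelf 4: 11 = 11
  shelf 5: 11 = 11
  shelf 6: 11 = 11
  shelf 7: 11 = 11
  shelf 8: 10 = 10
  shelf 9: 10 = 10
  shelf 10: 9 + 8 = 17
Every load is within 17 cm, so 10 shelves suffice.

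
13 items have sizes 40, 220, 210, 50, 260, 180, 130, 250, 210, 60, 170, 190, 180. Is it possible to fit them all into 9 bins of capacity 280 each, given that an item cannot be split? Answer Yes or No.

Total = 2150; ⌈2150/280⌉ = 8.
9 items each exceed half the capacity and cannot share a bin, forcing at least 9 bins.
The bound of 9 does not rule out 9, but exhaustive search shows no assignment into 9 bins of capacity 280 exists — the minimum is 10.

No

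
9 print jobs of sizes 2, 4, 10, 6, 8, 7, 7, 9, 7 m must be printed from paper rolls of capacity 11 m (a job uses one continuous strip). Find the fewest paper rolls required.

Total = 10 + 9 + 8 + 7 + 7 + 7 + 6 + 4 + 2 = 60 m.
Lower bound: ⌈60/11⌉ = 6 paper rolls.
Also, 7 print jobs each exceed 11/2 m, and no two of those can share a roll, so at least 7 paper rolls are needed.
A packing using 7 paper rolls:
  roll 1: 10 = 10
  roll 2: 9 + 2 = 11
  roll 3: 8 = 8
  roll 4: 7 + 4 = 11
  roll 5: 7 = 7
  roll 6: 7 = 7
  roll 7: 6 = 6
This matches the lower bound, so 7 is optimal.

7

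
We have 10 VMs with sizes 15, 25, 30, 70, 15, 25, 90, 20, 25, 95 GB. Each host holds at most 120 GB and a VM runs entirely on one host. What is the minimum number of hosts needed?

4

Total = 95 + 90 + 70 + 30 + 25 + 25 + 25 + 20 + 15 + 15 = 410 GB.
Lower bound: ⌈410/120⌉ = 4 hosts.
A packing using 4 hosts:
  host 1: 95 + 25 = 120
  host 2: 90 + 30 = 120
  host 3: 70 + 25 + 25 = 120
  host 4: 20 + 15 + 15 = 50
This matches the lower bound, so 4 is optimal.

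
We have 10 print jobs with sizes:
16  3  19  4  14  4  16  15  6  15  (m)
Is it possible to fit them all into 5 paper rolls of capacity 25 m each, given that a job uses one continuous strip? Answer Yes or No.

No

Total = 112 m; ⌈112/25⌉ = 5.
6 print jobs each exceed half the capacity and cannot share a roll, forcing at least 6 paper rolls.
At least 6 paper rolls are required, but only 5 are allowed.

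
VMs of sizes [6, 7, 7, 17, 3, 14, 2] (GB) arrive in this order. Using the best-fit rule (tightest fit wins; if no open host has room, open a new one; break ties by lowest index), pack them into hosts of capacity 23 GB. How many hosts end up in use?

3

  6 → host 1 (new)  [load 6/23]
  7 → host 1  [load 13/23]
  7 → host 1  [load 20/23]
  17 → host 2 (new)  [load 17/23]
  3 → host 1  [load 23/23]
  14 → host 3 (new)  [load 14/23]
  2 → host 2  [load 19/23]
3 hosts opened.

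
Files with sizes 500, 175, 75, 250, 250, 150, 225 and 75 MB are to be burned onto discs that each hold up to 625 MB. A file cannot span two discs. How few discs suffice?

3

Total = 500 + 250 + 250 + 225 + 175 + 150 + 75 + 75 = 1700 MB.
Lower bound: ⌈1700/625⌉ = 3 discs.
A packing using 3 discs:
  disc 1: 500 + 75 = 575
  disc 2: 250 + 250 + 75 = 575
  disc 3: 225 + 175 + 150 = 550
This matches the lower bound, so 3 is optimal.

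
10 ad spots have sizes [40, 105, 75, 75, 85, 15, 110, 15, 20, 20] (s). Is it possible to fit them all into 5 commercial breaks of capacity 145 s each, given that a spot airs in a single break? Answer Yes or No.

A valid assignment using 5 commercial breaks:
  break 1: 110 + 20 + 15 = 145
  break 2: 105 + 40 = 145
  break 3: 85 + 20 + 15 = 120
  break 4: 75 = 75
  break 5: 75 = 75
Every load is within 145 s, so 5 commercial breaks suffice.

Yes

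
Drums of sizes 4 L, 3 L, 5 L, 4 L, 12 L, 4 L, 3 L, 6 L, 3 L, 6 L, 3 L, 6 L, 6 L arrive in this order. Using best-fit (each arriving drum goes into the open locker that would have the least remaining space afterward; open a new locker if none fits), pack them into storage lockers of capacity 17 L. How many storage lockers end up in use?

5

  4 → locker 1 (new)  [load 4/17]
  3 → locker 1  [load 7/17]
  5 → locker 1  [load 12/17]
  4 → locker 1  [load 16/17]
  12 → locker 2 (new)  [load 12/17]
  4 → locker 2  [load 16/17]
  3 → locker 3 (new)  [load 3/17]
  6 → locker 3  [load 9/17]
  3 → locker 3  [load 12/17]
  6 → locker 4 (new)  [load 6/17]
  3 → locker 3  [load 15/17]
  6 → locker 4  [load 12/17]
  6 → locker 5 (new)  [load 6/17]
5 storage lockers opened.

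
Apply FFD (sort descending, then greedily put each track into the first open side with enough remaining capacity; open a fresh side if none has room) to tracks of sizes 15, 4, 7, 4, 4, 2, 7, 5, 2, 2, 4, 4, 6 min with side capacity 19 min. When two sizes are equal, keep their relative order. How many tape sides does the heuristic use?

Sorted descending: 15, 7, 7, 6, 5, 4, 4, 4, 4, 4, 2, 2, 2.
  15 → side 1 (new)  [load 15/19]
  7 → side 2 (new)  [load 7/19]
  7 → side 2  [load 14/19]
  6 → side 3 (new)  [load 6/19]
  5 → side 2  [load 19/19]
  4 → side 1  [load 19/19]
  4 → side 3  [load 10/19]
  4 → side 3  [load 14/19]
  4 → side 3  [load 18/19]
  4 → side 4 (new)  [load 4/19]
  2 → side 4  [load 6/19]
  2 → side 4  [load 8/19]
  2 → side 4  [load 10/19]
4 tape sides opened.

4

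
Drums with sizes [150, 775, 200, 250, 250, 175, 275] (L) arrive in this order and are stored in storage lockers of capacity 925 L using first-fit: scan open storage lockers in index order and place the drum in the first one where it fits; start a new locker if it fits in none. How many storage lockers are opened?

  150 → locker 1 (new)  [load 150/925]
  775 → locker 1  [load 925/925]
  200 → locker 2 (new)  [load 200/925]
  250 → locker 2  [load 450/925]
  250 → locker 2  [load 700/925]
  175 → locker 2  [load 875/925]
  275 → locker 3 (new)  [load 275/925]
3 storage lockers opened.

3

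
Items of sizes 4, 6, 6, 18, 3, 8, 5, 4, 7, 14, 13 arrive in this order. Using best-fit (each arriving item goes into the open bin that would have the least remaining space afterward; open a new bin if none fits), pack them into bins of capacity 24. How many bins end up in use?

  4 → bin 1 (new)  [load 4/24]
  6 → bin 1  [load 10/24]
  6 → bin 1  [load 16/24]
  18 → bin 2 (new)  [load 18/24]
  3 → bin 2  [load 21/24]
  8 → bin 1  [load 24/24]
  5 → bin 3 (new)  [load 5/24]
  4 → bin 3  [load 9/24]
  7 → bin 3  [load 16/24]
  14 → bin 4 (new)  [load 14/24]
  13 → bin 5 (new)  [load 13/24]
5 bins opened.

5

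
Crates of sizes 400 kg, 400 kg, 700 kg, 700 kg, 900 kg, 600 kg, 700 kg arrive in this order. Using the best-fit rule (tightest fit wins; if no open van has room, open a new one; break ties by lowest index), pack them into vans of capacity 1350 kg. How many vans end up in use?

  400 → van 1 (new)  [load 400/1350]
  400 → van 1  [load 800/1350]
  700 → van 2 (new)  [load 700/1350]
  700 → van 3 (new)  [load 700/1350]
  900 → van 4 (new)  [load 900/1350]
  600 → van 2  [load 1300/1350]
  700 → van 5 (new)  [load 700/1350]
5 vans opened.

5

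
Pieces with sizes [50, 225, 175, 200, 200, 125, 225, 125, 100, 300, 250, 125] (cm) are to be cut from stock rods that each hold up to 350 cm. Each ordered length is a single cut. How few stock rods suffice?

Total = 300 + 250 + 225 + 225 + 200 + 200 + 175 + 125 + 125 + 125 + 100 + 50 = 2100 cm.
Lower bound: ⌈2100/350⌉ = 6 stock rods.
A packing using 7 stock rods:
  stock rod 1: 300 + 50 = 350
  stock rod 2: 250 + 100 = 350
  stock rod 3: 225 + 125 = 350
  stock rod 4: 225 + 125 = 350
  stock rod 5: 200 + 125 = 325
  stock rod 6: 200 = 200
  stock rod 7: 175 = 175
No arrangement into 6 stock rods stays within capacity, so 7 is optimal.

7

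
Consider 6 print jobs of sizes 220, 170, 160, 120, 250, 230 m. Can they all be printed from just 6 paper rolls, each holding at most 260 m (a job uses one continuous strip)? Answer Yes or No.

Yes

A valid assignment using 6 paper rolls:
  roll 1: 250 = 250
  roll 2: 230 = 230
  roll 3: 220 = 220
  roll 4: 170 = 170
  roll 5: 160 = 160
  roll 6: 120 = 120
Every load is within 260 m, so 6 paper rolls suffice.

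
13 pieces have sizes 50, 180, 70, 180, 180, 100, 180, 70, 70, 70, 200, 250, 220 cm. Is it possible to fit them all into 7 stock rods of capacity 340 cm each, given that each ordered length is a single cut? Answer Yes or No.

Yes

A valid assignment using 7 stock rods:
  stock rod 1: 250 + 70 = 320
  stock rod 2: 220 + 100 = 320
  stock rod 3: 200 + 70 + 70 = 340
  stock rod 4: 180 + 70 + 50 = 300
  stock rod 5: 180 = 180
  stock rod 6: 180 = 180
  stock rod 7: 180 = 180
Every load is within 340 cm, so 7 stock rods suffice.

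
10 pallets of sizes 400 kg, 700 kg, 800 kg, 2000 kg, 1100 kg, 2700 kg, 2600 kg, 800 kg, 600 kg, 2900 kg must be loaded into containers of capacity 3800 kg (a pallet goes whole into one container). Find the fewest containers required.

4

Total = 2900 + 2700 + 2600 + 2000 + 1100 + 800 + 800 + 700 + 600 + 400 = 14600 kg.
Lower bound: ⌈14600/3800⌉ = 4 containers.
A packing using 4 containers:
  container 1: 2900 + 800 = 3700
  container 2: 2700 + 1100 = 3800
  container 3: 2600 + 800 + 400 = 3800
  container 4: 2000 + 700 + 600 = 3300
This matches the lower bound, so 4 is optimal.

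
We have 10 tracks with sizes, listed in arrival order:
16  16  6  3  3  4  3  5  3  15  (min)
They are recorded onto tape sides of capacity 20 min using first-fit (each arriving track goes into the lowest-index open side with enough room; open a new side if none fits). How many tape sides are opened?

  16 → side 1 (new)  [load 16/20]
  16 → side 2 (new)  [load 16/20]
  6 → side 3 (new)  [load 6/20]
  3 → side 1  [load 19/20]
  3 → side 2  [load 19/20]
  4 → side 3  [load 10/20]
  3 → side 3  [load 13/20]
  5 → side 3  [load 18/20]
  3 → side 4 (new)  [load 3/20]
  15 → side 4  [load 18/20]
4 tape sides opened.

4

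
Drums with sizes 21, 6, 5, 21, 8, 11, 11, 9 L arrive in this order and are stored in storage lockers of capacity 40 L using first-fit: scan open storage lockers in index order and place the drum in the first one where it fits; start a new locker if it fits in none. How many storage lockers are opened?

3

  21 → locker 1 (new)  [load 21/40]
  6 → locker 1  [load 27/40]
  5 → locker 1  [load 32/40]
  21 → locker 2 (new)  [load 21/40]
  8 → locker 1  [load 40/40]
  11 → locker 2  [load 32/40]
  11 → locker 3 (new)  [load 11/40]
  9 → locker 3  [load 20/40]
3 storage lockers opened.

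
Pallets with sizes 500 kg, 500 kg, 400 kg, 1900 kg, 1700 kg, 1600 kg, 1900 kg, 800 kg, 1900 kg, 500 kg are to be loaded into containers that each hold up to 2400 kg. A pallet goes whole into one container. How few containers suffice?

5

Total = 1900 + 1900 + 1900 + 1700 + 1600 + 800 + 500 + 500 + 500 + 400 = 11700 kg.
Lower bound: ⌈11700/2400⌉ = 5 containers.
A packing using 5 containers:
  container 1: 1900 + 500 = 2400
  container 2: 1900 + 500 = 2400
  container 3: 1900 + 500 = 2400
  container 4: 1700 + 400 = 2100
  container 5: 1600 + 800 = 2400
This matches the lower bound, so 5 is optimal.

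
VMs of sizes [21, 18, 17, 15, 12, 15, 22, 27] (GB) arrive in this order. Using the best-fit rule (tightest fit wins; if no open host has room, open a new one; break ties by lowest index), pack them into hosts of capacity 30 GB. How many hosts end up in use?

6

  21 → host 1 (new)  [load 21/30]
  18 → host 2 (new)  [load 18/30]
  17 → host 3 (new)  [load 17/30]
  15 → host 4 (new)  [load 15/30]
  12 → host 2  [load 30/30]
  15 → host 4  [load 30/30]
  22 → host 5 (new)  [load 22/30]
  27 → host 6 (new)  [load 27/30]
6 hosts opened.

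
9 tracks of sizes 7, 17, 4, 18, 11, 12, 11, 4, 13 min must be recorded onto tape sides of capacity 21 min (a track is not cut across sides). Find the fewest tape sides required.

Total = 18 + 17 + 13 + 12 + 11 + 11 + 7 + 4 + 4 = 97 min.
Lower bound: ⌈97/21⌉ = 5 tape sides.
Also, 6 tracks each exceed 21/2 min, and no two of those can share a side, so at least 6 tape sides are needed.
A packing using 6 tape sides:
  side 1: 18 = 18
  side 2: 17 + 4 = 21
  side 3: 13 + 7 = 20
  side 4: 12 + 4 = 16
  side 5: 11 = 11
  side 6: 11 = 11
This matches the lower bound, so 6 is optimal.

6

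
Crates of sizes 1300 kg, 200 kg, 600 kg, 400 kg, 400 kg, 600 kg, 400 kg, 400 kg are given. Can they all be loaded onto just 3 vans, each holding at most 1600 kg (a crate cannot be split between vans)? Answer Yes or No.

A valid assignment using 3 vans:
  van 1: 1300 + 200 = 1500
  van 2: 600 + 600 + 400 = 1600
  van 3: 400 + 400 + 400 = 1200
Every load is within 1600 kg, so 3 vans suffice.

Yes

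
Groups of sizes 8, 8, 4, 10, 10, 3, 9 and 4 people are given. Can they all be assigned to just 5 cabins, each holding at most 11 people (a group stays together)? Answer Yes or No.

No

Total = 56 people; ⌈56/11⌉ = 6.
At least 6 cabins are required, but only 5 are allowed.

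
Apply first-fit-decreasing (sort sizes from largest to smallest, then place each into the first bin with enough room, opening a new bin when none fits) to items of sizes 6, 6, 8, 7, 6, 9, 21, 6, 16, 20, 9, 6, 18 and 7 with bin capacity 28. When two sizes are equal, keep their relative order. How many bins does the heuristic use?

Sorted descending: 21, 20, 18, 16, 9, 9, 8, 7, 7, 6, 6, 6, 6, 6.
  21 → bin 1 (new)  [load 21/28]
  20 → bin 2 (new)  [load 20/28]
  18 → bin 3 (new)  [load 18/28]
  16 → bin 4 (new)  [load 16/28]
  9 → bin 3  [load 27/28]
  9 → bin 4  [load 25/28]
  8 → bin 2  [load 28/28]
  7 → bin 1  [load 28/28]
  7 → bin 5 (new)  [load 7/28]
  6 → bin 5  [load 13/28]
  6 → bin 5  [load 19/28]
  6 → bin 5  [load 25/28]
  6 → bin 6 (new)  [load 6/28]
  6 → bin 6  [load 12/28]
6 bins opened.

6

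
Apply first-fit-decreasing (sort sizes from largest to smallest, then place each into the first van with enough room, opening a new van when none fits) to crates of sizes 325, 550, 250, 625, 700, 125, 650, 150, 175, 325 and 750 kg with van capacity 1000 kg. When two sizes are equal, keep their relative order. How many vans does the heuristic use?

Sorted descending: 750, 700, 650, 625, 550, 325, 325, 250, 175, 150, 125.
  750 → van 1 (new)  [load 750/1000]
  700 → van 2 (new)  [load 700/1000]
  650 → van 3 (new)  [load 650/1000]
  625 → van 4 (new)  [load 625/1000]
  550 → van 5 (new)  [load 550/1000]
  325 → van 3  [load 975/1000]
  325 → van 4  [load 950/1000]
  250 → van 1  [load 1000/1000]
  175 → van 2  [load 875/1000]
  150 → van 5  [load 700/1000]
  125 → van 2  [load 1000/1000]
5 vans opened.

5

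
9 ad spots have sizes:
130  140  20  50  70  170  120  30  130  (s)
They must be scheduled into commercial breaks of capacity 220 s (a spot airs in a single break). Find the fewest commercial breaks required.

Total = 170 + 140 + 130 + 130 + 120 + 70 + 50 + 30 + 20 = 860 s.
Lower bound: ⌈860/220⌉ = 4 commercial breaks.
Also, 5 ad spots each exceed 110 s, and no two of those can share a break, so at least 5 commercial breaks are needed.
A packing using 5 commercial breaks:
  break 1: 170 + 50 = 220
  break 2: 140 + 70 = 210
  break 3: 130 + 30 + 20 = 180
  break 4: 130 = 130
  break 5: 120 = 120
This matches the lower bound, so 5 is optimal.

5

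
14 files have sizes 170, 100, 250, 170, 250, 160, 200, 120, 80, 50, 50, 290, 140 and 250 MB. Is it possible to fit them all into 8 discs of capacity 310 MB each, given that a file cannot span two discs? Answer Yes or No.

A valid assignment using 8 discs:
  disc 1: 290 = 290
  disc 2: 250 + 50 = 300
  disc 3: 250 + 50 = 300
  disc 4: 250 = 250
  disc 5: 200 + 100 = 300
  disc 6: 170 + 140 = 310
  disc 7: 170 + 120 = 290
  disc 8: 160 + 80 = 240
Every load is within 310 MB, so 8 discs suffice.

Yes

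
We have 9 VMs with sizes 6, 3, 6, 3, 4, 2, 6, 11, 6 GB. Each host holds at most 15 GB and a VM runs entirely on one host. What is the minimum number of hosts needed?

Total = 11 + 6 + 6 + 6 + 6 + 4 + 3 + 3 + 2 = 47 GB.
Lower bound: ⌈47/15⌉ = 4 hosts.
A packing using 4 hosts:
  host 1: 11 + 4 = 15
  host 2: 6 + 6 + 3 = 15
  host 3: 6 + 6 + 3 = 15
  host 4: 2 = 2
This matches the lower bound, so 4 is optimal.

4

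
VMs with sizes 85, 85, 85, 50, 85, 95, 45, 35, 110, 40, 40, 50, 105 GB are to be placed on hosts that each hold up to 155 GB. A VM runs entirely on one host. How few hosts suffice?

7

Total = 110 + 105 + 95 + 85 + 85 + 85 + 85 + 50 + 50 + 45 + 40 + 40 + 35 = 910 GB.
Lower bound: ⌈910/155⌉ = 6 hosts.
Also, 7 VMs each exceed 155/2 GB, and no two of those can share a host, so at least 7 hosts are needed.
A packing using 7 hosts:
  host 1: 110 + 45 = 155
  host 2: 105 + 50 = 155
  host 3: 95 + 50 = 145
  host 4: 85 + 40 = 125
  host 5: 85 + 40 = 125
  host 6: 85 + 35 = 120
  host 7: 85 = 85
This matches the lower bound, so 7 is optimal.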